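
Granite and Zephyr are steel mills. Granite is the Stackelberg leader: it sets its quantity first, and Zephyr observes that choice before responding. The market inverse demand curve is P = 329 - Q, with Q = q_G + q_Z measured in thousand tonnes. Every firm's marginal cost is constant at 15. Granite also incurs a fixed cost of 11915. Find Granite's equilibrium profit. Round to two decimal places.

The follower Zephyr best-responds to any q_G: π_Z = (329 - Q)q_Z - 15q_Z.
Setting the follower's marginal profit to zero, 314 - q_G - 2q_Z = 0, i.e. q_Z = (314 - q_G)/2.
Granite substitutes q_Z(q_G) into its own profit: π_G = q_G(329 - q_G - (314 - q_G)/2) - 15q_G = (172 - (1/2)q_G)q_G - 15q_G.
Maximising: ∂π_G/∂q_G = 157 - q_G = 0, giving q_G = 157.
Then q_Z = (314 - 157)/2 = 157/2.
Price P = 329 - 471/2 = 187/2.
Granite's profit: (187/2 - 15)·157 - 11915 = 819/2.

409.50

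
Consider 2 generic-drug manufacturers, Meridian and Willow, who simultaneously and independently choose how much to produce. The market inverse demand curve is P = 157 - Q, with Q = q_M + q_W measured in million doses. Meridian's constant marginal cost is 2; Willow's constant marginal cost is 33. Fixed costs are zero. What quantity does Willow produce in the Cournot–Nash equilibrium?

Meridian's profit: π_M = (157 - Q)q_M - (2q_M). Setting ∂π_M/∂q_M = 0: 155 - 2q_M - (q_W) = 0.
Willow's profit: π_W = (157 - Q)q_W - (33q_W). Setting ∂π_W/∂q_W = 0: 124 - 2q_W - (q_M) = 0.
Best responses: q_M = (155 - q_W)/2, q_W = (124 - q_M)/2.
Solving the pair: q_M = 62, q_W = 31.

31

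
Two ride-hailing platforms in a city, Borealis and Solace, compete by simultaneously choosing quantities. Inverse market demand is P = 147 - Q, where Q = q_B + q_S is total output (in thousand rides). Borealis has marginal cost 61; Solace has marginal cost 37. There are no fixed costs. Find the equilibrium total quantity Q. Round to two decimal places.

65.33

Borealis's profit: π_B = (147 - Q)q_B - (61q_B). Setting ∂π_B/∂q_B = 0: 86 - 2q_B - (q_S) = 0.
Solace's profit: π_S = (147 - Q)q_S - (37q_S). Setting ∂π_S/∂q_S = 0: 110 - 2q_S - (q_B) = 0.
Best responses: q_B = (86 - q_S)/2, q_S = (110 - q_B)/2.
Solving the pair: q_B = 62/3, q_S = 134/3.
Total output Q = 62/3 + 134/3 = 196/3.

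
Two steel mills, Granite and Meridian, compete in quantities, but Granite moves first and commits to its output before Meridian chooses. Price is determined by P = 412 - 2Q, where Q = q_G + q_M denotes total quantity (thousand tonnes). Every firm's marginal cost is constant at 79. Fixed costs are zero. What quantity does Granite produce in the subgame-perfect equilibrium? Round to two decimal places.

Solve by backward induction. Given q_G, the follower Meridian maximises π_M = (412 - 2q_G - 2q_M)q_M - 79q_M.
Follower FOC: 333 - 2q_G - 4q_M = 0, so q_M(q_G) = (333 - 2q_G)/4.
Granite substitutes q_M(q_G) into its own profit: π_G = q_G(412 - 2q_G - (333 - 2q_G)/2) - 79q_G = (491/2 - q_G)q_G - 79q_G.
Leader FOC: 333/2 - 2q_G = 0, so q_G = 333/4.
Then q_M = (333 - 2·(333/4))/4 = 333/8.

83.25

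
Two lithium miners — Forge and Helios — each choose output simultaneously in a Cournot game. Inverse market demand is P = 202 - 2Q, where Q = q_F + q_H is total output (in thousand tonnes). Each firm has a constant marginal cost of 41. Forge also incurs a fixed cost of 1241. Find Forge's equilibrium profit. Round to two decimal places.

Each firm earns π_i = (202 - 2Q)q_i - 41q_i.
Setting ∂π_i/∂q_i = 0 with rivals' quantities fixed: 161 - 4q_i - 2q_j = 0.
By symmetry each firm produces the same amount; substituting q_j = q_i yields q_i = 161/6.
Price P = 202 - 2·(161/3) = 284/3.
Forge's profit: (284/3 - 41)·(161/6) - 1241 = 199.0556.

199.06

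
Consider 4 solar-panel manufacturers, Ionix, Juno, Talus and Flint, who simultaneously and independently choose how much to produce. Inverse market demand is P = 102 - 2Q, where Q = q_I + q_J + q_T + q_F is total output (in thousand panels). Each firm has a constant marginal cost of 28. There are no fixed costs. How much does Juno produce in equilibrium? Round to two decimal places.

A representative firm's profit is π_i = q_i(102 - 2Q) - 28q_i.
First-order condition (treating rivals' output as given): 74 - 4q_i - 2·Σ_{j≠i} q_j = 0.
With identical firms every q_j equals q_i, so Σ_{j≠i} q_j = 3q_i and 74 = 10q_i, giving q_i = 37/5.

7.40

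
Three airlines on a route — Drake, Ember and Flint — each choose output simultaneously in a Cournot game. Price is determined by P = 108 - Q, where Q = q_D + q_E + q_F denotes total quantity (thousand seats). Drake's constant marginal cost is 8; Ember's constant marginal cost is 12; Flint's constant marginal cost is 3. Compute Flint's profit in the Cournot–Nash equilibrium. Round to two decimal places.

885.06

Drake's profit: π_D = (108 - Q)q_D - (8q_D). Setting ∂π_D/∂q_D = 0: 100 - 2q_D - (q_E + q_F) = 0.
Ember's first-order condition: 96 - 2q_E - (q_D + q_F) = 0.
Flint's profit: π_F = (108 - Q)q_F - (3q_F). Setting ∂π_F/∂q_F = 0: 105 - 2q_F - (q_D + q_E) = 0.
Adding the 3 first-order conditions: 301 − 4Q = 0, so Q = 301/4.
Back-substituting: q_D = (100 − 301/4) = 99/4, q_E = (96 − 301/4) = 83/4, q_F = (105 − 301/4) = 119/4.
Price P = 108 - 301/4 = 131/4.
Flint's profit: (131/4 - 3)·(119/4) = 885.0625.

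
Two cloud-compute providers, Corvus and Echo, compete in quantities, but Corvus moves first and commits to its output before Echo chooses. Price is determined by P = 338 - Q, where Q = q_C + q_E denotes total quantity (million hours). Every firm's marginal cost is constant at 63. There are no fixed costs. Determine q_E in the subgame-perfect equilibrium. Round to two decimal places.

Solve by backward induction. Given q_C, the follower Echo maximises π_E = (338 - q_C - q_E)q_E - 63q_E.
∂π_E/∂q_E = 275 - q_C - 2q_E = 0 gives the reaction function q_E = (275 - q_C)/2.
The leader anticipates this reaction. Substituting into P = 338 - Q gives P = 401/2 - (1/2)q_C, so π_C = (401/2 - (1/2)q_C)q_C - 63q_C.
Leader FOC: 275/2 - q_C = 0, so q_C = 275/2.
Then q_E = (275 - 275/2)/2 = 275/4.

68.75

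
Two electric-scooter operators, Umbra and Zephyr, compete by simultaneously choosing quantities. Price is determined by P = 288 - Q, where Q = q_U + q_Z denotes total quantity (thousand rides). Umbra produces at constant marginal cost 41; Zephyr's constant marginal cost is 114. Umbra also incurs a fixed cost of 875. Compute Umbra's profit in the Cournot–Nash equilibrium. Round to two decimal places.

10502.78

Umbra's profit: π_U = (288 - Q)q_U - (41q_U). Setting ∂π_U/∂q_U = 0: 247 - 2q_U - (q_Z) = 0.
Zephyr's profit: π_Z = (288 - Q)q_Z - (114q_Z). Setting ∂π_Z/∂q_Z = 0: 174 - 2q_Z - (q_U) = 0.
So q_U = (247 - q_Z)/2 and q_Z = (174 - q_U)/2.
Solving the pair: q_U = 320/3, q_Z = 101/3.
Price P = 288 - 421/3 = 443/3.
Umbra's profit: (443/3 - 41)·(320/3) - 875 = 10502.7778.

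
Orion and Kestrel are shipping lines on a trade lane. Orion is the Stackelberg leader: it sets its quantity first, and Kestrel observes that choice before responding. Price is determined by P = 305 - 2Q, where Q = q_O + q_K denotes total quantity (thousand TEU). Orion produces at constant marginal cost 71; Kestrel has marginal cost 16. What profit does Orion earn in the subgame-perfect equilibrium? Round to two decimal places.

The follower Kestrel best-responds to any q_O: π_K = (305 - 2Q)q_K - 16q_K.
Follower FOC: 289 - 2q_O - 4q_K = 0, so q_K(q_O) = (289 - 2q_O)/4.
Orion substitutes q_K(q_O) into its own profit: π_O = q_O(305 - 2q_O - (289 - 2q_O)/2) - 71q_O = (321/2 - q_O)q_O - 71q_O.
Maximising: ∂π_O/∂q_O = 179/2 - 2q_O = 0, giving q_O = 179/4.
Then q_K = (289 - 2·(179/4))/4 = 399/8.
Price P = 305 - 2·(757/8) = 463/4.
Orion's profit: (463/4 - 71)·(179/4) = 2002.5625.

2002.56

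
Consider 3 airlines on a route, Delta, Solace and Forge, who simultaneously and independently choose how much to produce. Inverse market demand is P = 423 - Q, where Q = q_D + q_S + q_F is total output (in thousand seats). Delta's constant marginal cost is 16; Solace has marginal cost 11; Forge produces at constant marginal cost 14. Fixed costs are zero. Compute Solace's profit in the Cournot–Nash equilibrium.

Delta's profit: π_D = (423 - Q)q_D - (16q_D). Setting ∂π_D/∂q_D = 0: 407 - 2q_D - (q_S + q_F) = 0.
Solace's first-order condition: 412 - 2q_S - (q_D + q_F) = 0.
Forge's first-order condition: 409 - 2q_F - (q_D + q_S) = 0.
Adding the 3 first-order conditions: 1228 − 4Q = 0, so Q = 307.
Back-substituting: q_D = (407 − 307) = 100, q_S = (412 − 307) = 105, q_F = (409 − 307) = 102.
Price P = 423 - 307 = 116.
Solace's profit: (116 - 11)·105 = 11025.

11025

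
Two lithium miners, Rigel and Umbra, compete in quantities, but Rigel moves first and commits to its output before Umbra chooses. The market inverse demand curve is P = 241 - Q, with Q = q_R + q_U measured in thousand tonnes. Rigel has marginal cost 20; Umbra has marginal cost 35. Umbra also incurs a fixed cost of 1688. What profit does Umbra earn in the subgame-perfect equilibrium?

Solve by backward induction. Given q_R, the follower Umbra maximises π_U = (241 - q_R - q_U)q_U - 35q_U.
Follower FOC: 206 - q_R - 2q_U = 0, so q_U(q_R) = (206 - q_R)/2.
The leader anticipates this reaction. Substituting into P = 241 - Q gives P = 138 - (1/2)q_R, so π_R = (138 - (1/2)q_R)q_R - 20q_R.
Leader FOC: 118 - q_R = 0, so q_R = 118.
Then q_U = (206 - 118)/2 = 44.
Price P = 241 - 162 = 79.
Umbra's profit: (79 - 35)·44 - 1688 = 248.

248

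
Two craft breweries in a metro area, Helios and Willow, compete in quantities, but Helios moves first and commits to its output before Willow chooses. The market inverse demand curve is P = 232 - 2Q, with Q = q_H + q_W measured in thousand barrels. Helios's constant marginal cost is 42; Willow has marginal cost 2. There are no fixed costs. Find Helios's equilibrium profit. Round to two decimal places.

1406.25

Solve by backward induction. Given q_H, the follower Willow maximises π_W = (232 - 2q_H - 2q_W)q_W - 2q_W.
Follower FOC: 230 - 2q_H - 4q_W = 0, so q_W(q_H) = (230 - 2q_H)/4.
The leader anticipates this reaction. Substituting into P = 232 - 2Q gives P = 117 - q_H, so π_H = (117 - q_H)q_H - 42q_H.
The leader's first-order condition 75 - 2q_H = 0 yields q_H = 75/2.
Then q_W = (230 - 2·(75/2))/4 = 155/4.
Price P = 232 - 2·(305/4) = 159/2.
Helios's profit: (159/2 - 42)·(75/2) = 1406.2500.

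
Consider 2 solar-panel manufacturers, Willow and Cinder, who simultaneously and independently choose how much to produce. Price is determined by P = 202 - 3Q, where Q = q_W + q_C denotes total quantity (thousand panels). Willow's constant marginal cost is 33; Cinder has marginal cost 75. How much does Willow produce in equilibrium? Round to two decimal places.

Willow's profit: π_W = (202 - 3Q)q_W - (33q_W). Setting ∂π_W/∂q_W = 0: 169 - 6q_W - 3(q_C) = 0.
Cinder's profit: π_C = (202 - 3Q)q_C - (75q_C). Setting ∂π_C/∂q_C = 0: 127 - 6q_C - 3(q_W) = 0.
Best responses: q_W = (169 - 3q_C)/6, q_C = (127 - 3q_W)/6.
Substituting one into the other gives q_W = 211/9 and q_C = 85/9.

23.44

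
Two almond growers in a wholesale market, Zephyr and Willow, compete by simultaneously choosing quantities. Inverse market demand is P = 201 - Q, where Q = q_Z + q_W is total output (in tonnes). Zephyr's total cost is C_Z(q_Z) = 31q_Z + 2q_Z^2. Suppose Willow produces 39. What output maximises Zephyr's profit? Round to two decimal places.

21.83

With the rival's output fixed at 39, Zephyr's profit is π_Z = (201 - 39 - q_Z)q_Z - (31q_Z + 2q_Z²) = (162 - q_Z)q_Z - (31q_Z + 2q_Z²).
∂π_Z/∂q_Z = 131 - 6q_Z = 0, so q_Z = 131/6.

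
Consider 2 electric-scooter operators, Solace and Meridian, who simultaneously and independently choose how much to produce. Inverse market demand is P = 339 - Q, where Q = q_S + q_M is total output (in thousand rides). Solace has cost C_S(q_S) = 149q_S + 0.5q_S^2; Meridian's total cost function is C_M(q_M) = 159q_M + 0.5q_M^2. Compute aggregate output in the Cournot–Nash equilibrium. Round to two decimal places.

Solace's profit: π_S = (339 - Q)q_S - (149q_S + (1/2)q_S²). Setting ∂π_S/∂q_S = 0: 190 - 3q_S - (q_M) = 0.
Meridian's profit: π_M = (339 - Q)q_M - (159q_M + (1/2)q_M²). Setting ∂π_M/∂q_M = 0: 180 - 3q_M - (q_S) = 0.
So q_S = (190 - q_M)/3 and q_M = (180 - q_S)/3.
Solving the pair: q_S = 195/4, q_M = 175/4.
Total output Q = 195/4 + 175/4 = 185/2.

92.50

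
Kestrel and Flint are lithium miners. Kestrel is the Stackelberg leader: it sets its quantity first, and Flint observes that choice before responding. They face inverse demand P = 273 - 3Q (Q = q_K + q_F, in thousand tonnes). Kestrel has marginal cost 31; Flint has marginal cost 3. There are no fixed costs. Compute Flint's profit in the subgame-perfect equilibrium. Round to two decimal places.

2214.08

Solve by backward induction. Given q_K, the follower Flint maximises π_F = (273 - 3q_K - 3q_F)q_F - 3q_F.
∂π_F/∂q_F = 270 - 3q_K - 6q_F = 0 gives the reaction function q_F = (270 - 3q_K)/6.
Kestrel substitutes q_F(q_K) into its own profit: π_K = q_K(273 - 3q_K - (270 - 3q_K)/2) - 31q_K = (138 - (3/2)q_K)q_K - 31q_K.
Maximising: ∂π_K/∂q_K = 107 - 3q_K = 0, giving q_K = 107/3.
Then q_F = (270 - 3·(107/3))/6 = 163/6.
Price P = 273 - 3·(377/6) = 169/2.
Flint's profit: (169/2 - 3)·(163/6) = 2214.0833.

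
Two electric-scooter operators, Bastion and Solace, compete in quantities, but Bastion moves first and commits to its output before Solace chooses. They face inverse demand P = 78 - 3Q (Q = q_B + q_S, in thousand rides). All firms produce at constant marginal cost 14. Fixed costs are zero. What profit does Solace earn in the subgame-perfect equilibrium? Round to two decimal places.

85.33

The follower Solace best-responds to any q_B: π_S = (78 - 3Q)q_S - 14q_S.
∂π_S/∂q_S = 64 - 3q_B - 6q_S = 0 gives the reaction function q_S = (64 - 3q_B)/6.
Bastion substitutes q_S(q_B) into its own profit: π_B = q_B(78 - 3q_B - (64 - 3q_B)/2) - 14q_B = (46 - (3/2)q_B)q_B - 14q_B.
The leader's first-order condition 32 - 3q_B = 0 yields q_B = 32/3.
Then q_S = (64 - 3·(32/3))/6 = 16/3.
Price P = 78 - 3·16 = 30.
Solace's profit: (30 - 14)·(16/3) = 256/3.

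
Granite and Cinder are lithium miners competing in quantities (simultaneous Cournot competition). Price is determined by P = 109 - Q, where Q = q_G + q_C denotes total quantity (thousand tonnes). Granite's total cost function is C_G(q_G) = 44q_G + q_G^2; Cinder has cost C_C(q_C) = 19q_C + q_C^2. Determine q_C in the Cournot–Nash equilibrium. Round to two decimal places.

Granite's profit: π_G = (109 - Q)q_G - (44q_G + q_G²). Setting ∂π_G/∂q_G = 0: 65 - 4q_G - (q_C) = 0.
Cinder's first-order condition: 90 - 4q_C - (q_G) = 0.
Rearranging gives the reaction functions q_G = (65 - q_C)/4 and q_C = (90 - q_G)/4.
Substituting one into the other gives q_G = 34/3 and q_C = 59/3.

19.67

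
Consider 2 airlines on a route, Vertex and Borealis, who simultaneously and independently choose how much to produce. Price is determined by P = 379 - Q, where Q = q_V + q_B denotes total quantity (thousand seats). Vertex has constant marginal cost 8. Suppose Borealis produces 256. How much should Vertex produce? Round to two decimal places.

57.50

With the rival's output fixed at 256, Vertex's profit is π_V = (379 - 256 - q_V)q_V - (8q_V) = (123 - q_V)q_V - (8q_V).
∂π_V/∂q_V = 115 - 2q_V = 0, so q_V = 115/2.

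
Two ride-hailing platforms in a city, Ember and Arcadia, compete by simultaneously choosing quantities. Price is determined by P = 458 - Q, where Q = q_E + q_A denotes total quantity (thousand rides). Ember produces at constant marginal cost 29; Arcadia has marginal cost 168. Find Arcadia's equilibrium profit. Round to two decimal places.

Ember's profit: π_E = (458 - Q)q_E - (29q_E). Setting ∂π_E/∂q_E = 0: 429 - 2q_E - (q_A) = 0.
Arcadia's first-order condition: 290 - 2q_A - (q_E) = 0.
Rearranging gives the reaction functions q_E = (429 - q_A)/2 and q_A = (290 - q_E)/2.
Solving the pair: q_E = 568/3, q_A = 151/3.
Price P = 458 - 719/3 = 655/3.
Arcadia's profit: (655/3 - 168)·(151/3) = 2533.4444.

2533.44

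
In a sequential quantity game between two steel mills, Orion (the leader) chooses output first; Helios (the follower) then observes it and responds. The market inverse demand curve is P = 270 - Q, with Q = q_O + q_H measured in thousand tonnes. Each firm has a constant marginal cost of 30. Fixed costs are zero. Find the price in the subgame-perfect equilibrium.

The follower Helios best-responds to any q_O: π_H = (270 - Q)q_H - 30q_H.
Follower FOC: 240 - q_O - 2q_H = 0, so q_H(q_O) = (240 - q_O)/2.
The leader anticipates this reaction. Substituting into P = 270 - Q gives P = 150 - (1/2)q_O, so π_O = (150 - (1/2)q_O)q_O - 30q_O.
Leader FOC: 120 - q_O = 0, so q_O = 120.
Then q_H = (240 - 120)/2 = 60.
Total output Q = 180, so price P = 270 - 180 = 90.

90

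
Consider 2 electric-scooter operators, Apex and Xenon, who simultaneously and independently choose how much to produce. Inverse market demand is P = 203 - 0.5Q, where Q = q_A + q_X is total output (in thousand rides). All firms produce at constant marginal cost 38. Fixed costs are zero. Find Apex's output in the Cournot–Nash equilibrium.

110

Each firm earns π_i = (203 - 0.5Q)q_i - 38q_i.
First-order condition (treating rivals' output as given): 165 - q_i - (1/2)q_j = 0.
By symmetry each firm produces the same amount; substituting q_j = q_i yields q_i = 165/(3/2) = 110.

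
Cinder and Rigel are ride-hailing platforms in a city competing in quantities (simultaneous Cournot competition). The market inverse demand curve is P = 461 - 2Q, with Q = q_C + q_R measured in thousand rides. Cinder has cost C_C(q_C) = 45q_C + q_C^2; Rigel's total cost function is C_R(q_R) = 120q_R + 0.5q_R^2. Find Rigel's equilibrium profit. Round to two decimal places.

5450.43

Cinder's profit: π_C = (461 - 2Q)q_C - (45q_C + q_C²). Setting ∂π_C/∂q_C = 0: 416 - 6q_C - 2(q_R) = 0.
Rigel's profit: π_R = (461 - 2Q)q_R - (120q_R + (1/2)q_R²). Setting ∂π_R/∂q_R = 0: 341 - 5q_R - 2(q_C) = 0.
Rearranging gives the reaction functions q_C = (416 - 2q_R)/6 and q_R = (341 - 2q_C)/5.
Substituting one into the other gives q_C = 699/13 and q_R = 607/13.
Price P = 461 - 2·(1306/13) = 260.0769.
Rigel's profit: 260.0769·(607/13) - 120·(607/13) - (1/2)(607/13)² = 5450.4290.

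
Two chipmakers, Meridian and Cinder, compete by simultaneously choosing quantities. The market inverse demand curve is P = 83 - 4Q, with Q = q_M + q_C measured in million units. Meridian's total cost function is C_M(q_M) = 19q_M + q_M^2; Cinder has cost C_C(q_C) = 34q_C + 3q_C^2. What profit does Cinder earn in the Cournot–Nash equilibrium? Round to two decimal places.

24.93

Meridian's profit: π_M = (83 - 4Q)q_M - (19q_M + q_M²). Setting ∂π_M/∂q_M = 0: 64 - 10q_M - 4(q_C) = 0.
Cinder's profit: π_C = (83 - 4Q)q_C - (34q_C + 3q_C²). Setting ∂π_C/∂q_C = 0: 49 - 14q_C - 4(q_M) = 0.
Rearranging gives the reaction functions q_M = (64 - 4q_C)/10 and q_C = (49 - 4q_M)/14.
Substituting one into the other gives q_M = 175/31 and q_C = 117/62.
Price P = 83 - 4·(467/62) = 1639/31.
Cinder's profit: (1639/31)·(117/62) - 34·(117/62) - 3(117/62)² = 24.9279.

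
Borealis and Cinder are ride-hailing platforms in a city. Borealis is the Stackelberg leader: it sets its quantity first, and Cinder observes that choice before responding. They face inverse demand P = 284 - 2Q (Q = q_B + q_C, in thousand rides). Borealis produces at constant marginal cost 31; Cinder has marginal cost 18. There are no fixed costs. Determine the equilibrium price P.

91

The follower Cinder best-responds to any q_B: π_C = (284 - 2Q)q_C - 18q_C.
∂π_C/∂q_C = 266 - 2q_B - 4q_C = 0 gives the reaction function q_C = (266 - 2q_B)/4.
The leader anticipates this reaction. Substituting into P = 284 - 2Q gives P = 151 - q_B, so π_B = (151 - q_B)q_B - 31q_B.
Leader FOC: 120 - 2q_B = 0, so q_B = 60.
Then q_C = (266 - 2·60)/4 = 73/2.
Total output Q = 193/2, so price P = 284 - 2·(193/2) = 91.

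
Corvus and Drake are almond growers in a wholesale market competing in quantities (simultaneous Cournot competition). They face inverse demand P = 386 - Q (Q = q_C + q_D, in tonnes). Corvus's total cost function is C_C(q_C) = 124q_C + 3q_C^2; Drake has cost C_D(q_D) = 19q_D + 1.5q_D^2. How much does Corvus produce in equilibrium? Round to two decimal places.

24.18

Corvus's profit: π_C = (386 - Q)q_C - (124q_C + 3q_C²). Setting ∂π_C/∂q_C = 0: 262 - 8q_C - (q_D) = 0.
Drake's first-order condition: 367 - 5q_D - (q_C) = 0.
Best responses: q_C = (262 - q_D)/8, q_D = (367 - q_C)/5.
Solving the pair: q_C = 943/39, q_D = 68.5641.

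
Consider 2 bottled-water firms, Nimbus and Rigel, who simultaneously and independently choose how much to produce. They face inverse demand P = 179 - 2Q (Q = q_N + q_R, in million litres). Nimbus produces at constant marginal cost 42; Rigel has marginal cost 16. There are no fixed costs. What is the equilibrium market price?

Nimbus's profit: π_N = (179 - 2Q)q_N - (42q_N). Setting ∂π_N/∂q_N = 0: 137 - 4q_N - 2(q_R) = 0.
Rigel's first-order condition: 163 - 4q_R - 2(q_N) = 0.
Best responses: q_N = (137 - 2q_R)/4, q_R = (163 - 2q_N)/4.
Solving the pair: q_N = 37/2, q_R = 63/2.
Total output Q = 50, so price P = 179 - 2·50 = 79.

79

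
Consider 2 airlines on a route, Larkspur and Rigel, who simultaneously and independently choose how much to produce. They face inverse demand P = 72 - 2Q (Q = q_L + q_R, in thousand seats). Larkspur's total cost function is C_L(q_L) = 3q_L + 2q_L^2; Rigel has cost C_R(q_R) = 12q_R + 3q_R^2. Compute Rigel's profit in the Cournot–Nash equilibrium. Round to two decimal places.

Larkspur's profit: π_L = (72 - 2Q)q_L - (3q_L + 2q_L²). Setting ∂π_L/∂q_L = 0: 69 - 8q_L - 2(q_R) = 0.
Rigel's profit: π_R = (72 - 2Q)q_R - (12q_R + 3q_R²). Setting ∂π_R/∂q_R = 0: 60 - 10q_R - 2(q_L) = 0.
Rearranging gives the reaction functions q_L = (69 - 2q_R)/8 and q_R = (60 - 2q_L)/10.
Substituting one into the other gives q_L = 15/2 and q_R = 9/2.
Price P = 72 - 2·12 = 48.
Rigel's profit: 48·(9/2) - 12·(9/2) - 3(9/2)² = 405/4.

101.25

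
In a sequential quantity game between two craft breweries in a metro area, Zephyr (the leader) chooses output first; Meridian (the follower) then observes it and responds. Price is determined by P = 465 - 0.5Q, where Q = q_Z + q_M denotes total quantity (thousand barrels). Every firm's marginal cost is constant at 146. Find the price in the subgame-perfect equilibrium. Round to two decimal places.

Solve by backward induction. Given q_Z, the follower Meridian maximises π_M = (465 - (1/2)q_Z - (1/2)q_M)q_M - 146q_M.
Setting the follower's marginal profit to zero, 319 - (1/2)q_Z - q_M = 0, i.e. q_M = (319 - (1/2)q_Z).
The leader anticipates this reaction. Substituting into P = 465 - 0.5Q gives P = 611/2 - (1/4)q_Z, so π_Z = (611/2 - (1/4)q_Z)q_Z - 146q_Z.
Leader FOC: 319/2 - (1/2)q_Z = 0, so q_Z = 319.
Then q_M = (319 - (1/2)·319) = 319/2.
Total output Q = 957/2, so price P = 465 - (1/2)·(957/2) = 903/4.

225.75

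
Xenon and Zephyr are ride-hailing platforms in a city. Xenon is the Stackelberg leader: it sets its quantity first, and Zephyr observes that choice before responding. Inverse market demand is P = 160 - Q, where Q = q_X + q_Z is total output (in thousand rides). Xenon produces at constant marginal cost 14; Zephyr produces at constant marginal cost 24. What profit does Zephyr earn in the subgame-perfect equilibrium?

The follower Zephyr best-responds to any q_X: π_Z = (160 - Q)q_Z - 24q_Z.
∂π_Z/∂q_Z = 136 - q_X - 2q_Z = 0 gives the reaction function q_Z = (136 - q_X)/2.
Xenon substitutes q_Z(q_X) into its own profit: π_X = q_X(160 - q_X - (136 - q_X)/2) - 14q_X = (92 - (1/2)q_X)q_X - 14q_X.
The leader's first-order condition 78 - q_X = 0 yields q_X = 78.
Then q_Z = (136 - 78)/2 = 29.
Price P = 160 - 107 = 53.
Zephyr's profit: (53 - 24)·29 = 841.

841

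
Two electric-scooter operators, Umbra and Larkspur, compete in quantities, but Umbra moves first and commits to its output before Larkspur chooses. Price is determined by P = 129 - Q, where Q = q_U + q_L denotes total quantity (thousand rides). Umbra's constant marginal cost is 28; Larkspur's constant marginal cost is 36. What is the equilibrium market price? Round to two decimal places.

55.25

Solve by backward induction. Given q_U, the follower Larkspur maximises π_L = (129 - q_U - q_L)q_L - 36q_L.
∂π_L/∂q_L = 93 - q_U - 2q_L = 0 gives the reaction function q_L = (93 - q_U)/2.
Umbra substitutes q_L(q_U) into its own profit: π_U = q_U(129 - q_U - (93 - q_U)/2) - 28q_U = (165/2 - (1/2)q_U)q_U - 28q_U.
The leader's first-order condition 109/2 - q_U = 0 yields q_U = 109/2.
Then q_L = (93 - 109/2)/2 = 77/4.
Total output Q = 295/4, so price P = 129 - 295/4 = 221/4.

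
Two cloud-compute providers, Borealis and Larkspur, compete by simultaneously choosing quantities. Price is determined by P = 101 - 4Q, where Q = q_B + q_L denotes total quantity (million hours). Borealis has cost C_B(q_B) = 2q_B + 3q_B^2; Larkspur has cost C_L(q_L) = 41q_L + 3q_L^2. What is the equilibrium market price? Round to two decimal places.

65.67

Borealis's profit: π_B = (101 - 4Q)q_B - (2q_B + 3q_B²). Setting ∂π_B/∂q_B = 0: 99 - 14q_B - 4(q_L) = 0.
Larkspur's first-order condition: 60 - 14q_L - 4(q_B) = 0.
Best responses: q_B = (99 - 4q_L)/14, q_L = (60 - 4q_B)/14.
Solving the pair: q_B = 191/30, q_L = 37/15.
Total output Q = 53/6, so price P = 101 - 4·(53/6) = 197/3.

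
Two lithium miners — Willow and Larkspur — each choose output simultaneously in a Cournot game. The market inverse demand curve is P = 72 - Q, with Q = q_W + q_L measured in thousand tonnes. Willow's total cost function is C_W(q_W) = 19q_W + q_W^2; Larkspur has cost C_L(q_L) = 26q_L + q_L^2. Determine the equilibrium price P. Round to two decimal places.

52.20

Willow's profit: π_W = (72 - Q)q_W - (19q_W + q_W²). Setting ∂π_W/∂q_W = 0: 53 - 4q_W - (q_L) = 0.
Larkspur's profit: π_L = (72 - Q)q_L - (26q_L + q_L²). Setting ∂π_L/∂q_L = 0: 46 - 4q_L - (q_W) = 0.
Rearranging gives the reaction functions q_W = (53 - q_L)/4 and q_L = (46 - q_W)/4.
Solving the pair: q_W = 166/15, q_L = 131/15.
Total output Q = 99/5, so price P = 72 - 99/5 = 261/5.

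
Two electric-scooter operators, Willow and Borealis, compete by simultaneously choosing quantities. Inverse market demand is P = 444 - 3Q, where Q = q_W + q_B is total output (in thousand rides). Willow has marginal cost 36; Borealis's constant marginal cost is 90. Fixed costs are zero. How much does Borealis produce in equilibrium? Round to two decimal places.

33.33

Willow's profit: π_W = (444 - 3Q)q_W - (36q_W). Setting ∂π_W/∂q_W = 0: 408 - 6q_W - 3(q_B) = 0.
Borealis's first-order condition: 354 - 6q_B - 3(q_W) = 0.
Rearranging gives the reaction functions q_W = (408 - 3q_B)/6 and q_B = (354 - 3q_W)/6.
Substituting one into the other gives q_W = 154/3 and q_B = 100/3.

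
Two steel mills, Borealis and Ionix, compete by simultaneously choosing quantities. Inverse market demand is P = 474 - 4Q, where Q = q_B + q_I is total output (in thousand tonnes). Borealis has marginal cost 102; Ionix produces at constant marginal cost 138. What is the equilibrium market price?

Borealis's profit: π_B = (474 - 4Q)q_B - (102q_B). Setting ∂π_B/∂q_B = 0: 372 - 8q_B - 4(q_I) = 0.
Ionix's first-order condition: 336 - 8q_I - 4(q_B) = 0.
Rearranging gives the reaction functions q_B = (372 - 4q_I)/8 and q_I = (336 - 4q_B)/8.
Substituting one into the other gives q_B = 34 and q_I = 25.
Total output Q = 59, so price P = 474 - 4·59 = 238.

238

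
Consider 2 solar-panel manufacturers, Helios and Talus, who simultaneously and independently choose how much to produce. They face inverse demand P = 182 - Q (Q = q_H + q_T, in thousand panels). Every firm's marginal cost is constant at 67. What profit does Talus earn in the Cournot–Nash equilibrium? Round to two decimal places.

1469.44

Each firm earns π_i = (182 - Q)q_i - 67q_i.
Setting ∂π_i/∂q_i = 0 with rivals' quantities fixed: 115 - 2q_i - q_j = 0.
By symmetry each firm produces the same amount; substituting q_j = q_i yields q_i = 115/3.
Price P = 182 - 230/3 = 316/3.
Talus's profit: (316/3 - 67)·(115/3) = 1469.4444.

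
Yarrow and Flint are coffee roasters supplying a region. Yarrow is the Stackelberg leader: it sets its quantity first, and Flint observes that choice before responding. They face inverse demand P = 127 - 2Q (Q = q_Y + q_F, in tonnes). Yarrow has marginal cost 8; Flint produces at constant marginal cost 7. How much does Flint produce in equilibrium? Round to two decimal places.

15.25

The follower Flint best-responds to any q_Y: π_F = (127 - 2Q)q_F - 7q_F.
∂π_F/∂q_F = 120 - 2q_Y - 4q_F = 0 gives the reaction function q_F = (120 - 2q_Y)/4.
The leader anticipates this reaction. Substituting into P = 127 - 2Q gives P = 67 - q_Y, so π_Y = (67 - q_Y)q_Y - 8q_Y.
Leader FOC: 59 - 2q_Y = 0, so q_Y = 59/2.
Then q_F = (120 - 2·(59/2))/4 = 61/4.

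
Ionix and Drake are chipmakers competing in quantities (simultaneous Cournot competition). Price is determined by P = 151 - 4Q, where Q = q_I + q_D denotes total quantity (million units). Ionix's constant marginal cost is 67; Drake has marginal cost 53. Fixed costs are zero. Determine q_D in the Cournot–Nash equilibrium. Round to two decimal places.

9.33

Ionix's profit: π_I = (151 - 4Q)q_I - (67q_I). Setting ∂π_I/∂q_I = 0: 84 - 8q_I - 4(q_D) = 0.
Drake's first-order condition: 98 - 8q_D - 4(q_I) = 0.
Best responses: q_I = (84 - 4q_D)/8, q_D = (98 - 4q_I)/8.
Substituting one into the other gives q_I = 35/6 and q_D = 28/3.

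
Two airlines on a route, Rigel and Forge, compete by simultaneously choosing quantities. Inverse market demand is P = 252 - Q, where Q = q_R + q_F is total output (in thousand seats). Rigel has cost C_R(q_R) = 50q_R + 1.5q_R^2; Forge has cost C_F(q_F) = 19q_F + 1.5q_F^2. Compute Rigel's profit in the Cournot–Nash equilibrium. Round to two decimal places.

2620.35

Rigel's profit: π_R = (252 - Q)q_R - (50q_R + (3/2)q_R²). Setting ∂π_R/∂q_R = 0: 202 - 5q_R - (q_F) = 0.
Forge's first-order condition: 233 - 5q_F - (q_R) = 0.
Rearranging gives the reaction functions q_R = (202 - q_F)/5 and q_F = (233 - q_R)/5.
Solving the pair: q_R = 259/8, q_F = 321/8.
Price P = 252 - 145/2 = 359/2.
Rigel's profit: (359/2)·(259/8) - 50·(259/8) - (3/2)(259/8)² = 2620.3516.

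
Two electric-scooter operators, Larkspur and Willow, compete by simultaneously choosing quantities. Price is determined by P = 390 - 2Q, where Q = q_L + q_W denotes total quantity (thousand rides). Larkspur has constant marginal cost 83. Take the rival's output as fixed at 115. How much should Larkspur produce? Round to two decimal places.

With the rival's output fixed at 115, Larkspur's profit is π_L = (390 - 2·115 - 2q_L)q_L - (83q_L) = (160 - 2q_L)q_L - (83q_L).
∂π_L/∂q_L = 77 - 4q_L = 0, so q_L = 77/4.

19.25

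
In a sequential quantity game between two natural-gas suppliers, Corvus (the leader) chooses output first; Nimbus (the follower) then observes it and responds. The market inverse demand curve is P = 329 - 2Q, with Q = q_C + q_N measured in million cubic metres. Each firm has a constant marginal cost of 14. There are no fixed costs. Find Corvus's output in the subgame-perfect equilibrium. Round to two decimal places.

78.75

Solve by backward induction. Given q_C, the follower Nimbus maximises π_N = (329 - 2q_C - 2q_N)q_N - 14q_N.
Follower FOC: 315 - 2q_C - 4q_N = 0, so q_N(q_C) = (315 - 2q_C)/4.
Corvus substitutes q_N(q_C) into its own profit: π_C = q_C(329 - 2q_C - (315 - 2q_C)/2) - 14q_C = (343/2 - q_C)q_C - 14q_C.
Leader FOC: 315/2 - 2q_C = 0, so q_C = 315/4.
Then q_N = (315 - 2·(315/4))/4 = 315/8.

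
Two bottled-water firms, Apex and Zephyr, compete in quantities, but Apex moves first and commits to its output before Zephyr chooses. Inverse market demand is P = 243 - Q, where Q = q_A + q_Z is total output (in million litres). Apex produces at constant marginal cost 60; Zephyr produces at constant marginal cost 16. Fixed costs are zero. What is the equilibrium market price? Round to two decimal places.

The follower Zephyr best-responds to any q_A: π_Z = (243 - Q)q_Z - 16q_Z.
∂π_Z/∂q_Z = 227 - q_A - 2q_Z = 0 gives the reaction function q_Z = (227 - q_A)/2.
The leader anticipates this reaction. Substituting into P = 243 - Q gives P = 259/2 - (1/2)q_A, so π_A = (259/2 - (1/2)q_A)q_A - 60q_A.
The leader's first-order condition 139/2 - q_A = 0 yields q_A = 139/2.
Then q_Z = (227 - 139/2)/2 = 315/4.
Total output Q = 593/4, so price P = 243 - 593/4 = 379/4.

94.75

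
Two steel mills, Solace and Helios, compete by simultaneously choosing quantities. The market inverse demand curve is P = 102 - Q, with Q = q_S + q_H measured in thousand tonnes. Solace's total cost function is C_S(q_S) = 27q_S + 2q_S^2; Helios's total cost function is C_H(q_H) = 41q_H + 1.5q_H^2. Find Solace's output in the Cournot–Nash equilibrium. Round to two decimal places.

10.83

Solace's profit: π_S = (102 - Q)q_S - (27q_S + 2q_S²). Setting ∂π_S/∂q_S = 0: 75 - 6q_S - (q_H) = 0.
Helios's profit: π_H = (102 - Q)q_H - (41q_H + (3/2)q_H²). Setting ∂π_H/∂q_H = 0: 61 - 5q_H - (q_S) = 0.
So q_S = (75 - q_H)/6 and q_H = (61 - q_S)/5.
Substituting one into the other gives q_S = 314/29 and q_H = 291/29.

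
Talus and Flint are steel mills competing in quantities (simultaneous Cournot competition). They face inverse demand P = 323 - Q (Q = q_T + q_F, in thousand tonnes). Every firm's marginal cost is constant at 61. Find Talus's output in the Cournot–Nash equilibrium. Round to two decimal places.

Each firm earns π_i = (323 - Q)q_i - 61q_i.
Setting ∂π_i/∂q_i = 0 with rivals' quantities fixed: 262 - 2q_i - q_j = 0.
By symmetry each firm produces the same amount; substituting q_j = q_i yields q_i = 262/3.

87.33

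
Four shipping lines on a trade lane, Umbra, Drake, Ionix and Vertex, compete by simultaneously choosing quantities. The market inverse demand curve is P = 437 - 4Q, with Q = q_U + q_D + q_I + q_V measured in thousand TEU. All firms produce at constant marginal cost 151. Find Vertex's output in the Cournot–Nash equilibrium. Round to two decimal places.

A representative firm's profit is π_i = q_i(437 - 4Q) - 151q_i.
Setting ∂π_i/∂q_i = 0 with rivals' quantities fixed: 286 - 8q_i - 4·Σ_{j≠i} q_j = 0.
With identical firms every q_j equals q_i, so Σ_{j≠i} q_j = 3q_i and 286 = 20q_i, giving q_i = 143/10.

14.30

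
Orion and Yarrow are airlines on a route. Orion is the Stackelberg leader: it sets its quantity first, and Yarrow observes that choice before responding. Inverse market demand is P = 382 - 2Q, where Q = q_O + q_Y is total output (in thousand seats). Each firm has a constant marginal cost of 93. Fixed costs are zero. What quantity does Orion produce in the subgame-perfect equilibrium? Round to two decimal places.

Solve by backward induction. Given q_O, the follower Yarrow maximises π_Y = (382 - 2q_O - 2q_Y)q_Y - 93q_Y.
Follower FOC: 289 - 2q_O - 4q_Y = 0, so q_Y(q_O) = (289 - 2q_O)/4.
The leader anticipates this reaction. Substituting into P = 382 - 2Q gives P = 475/2 - q_O, so π_O = (475/2 - q_O)q_O - 93q_O.
The leader's first-order condition 289/2 - 2q_O = 0 yields q_O = 289/4.
Then q_Y = (289 - 2·(289/4))/4 = 289/8.

72.25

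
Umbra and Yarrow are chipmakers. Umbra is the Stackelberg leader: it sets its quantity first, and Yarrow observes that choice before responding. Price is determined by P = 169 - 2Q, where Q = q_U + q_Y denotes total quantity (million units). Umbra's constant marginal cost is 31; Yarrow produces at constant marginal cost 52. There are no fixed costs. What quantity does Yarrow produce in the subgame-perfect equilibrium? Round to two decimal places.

Solve by backward induction. Given q_U, the follower Yarrow maximises π_Y = (169 - 2q_U - 2q_Y)q_Y - 52q_Y.
Follower FOC: 117 - 2q_U - 4q_Y = 0, so q_Y(q_U) = (117 - 2q_U)/4.
Umbra substitutes q_Y(q_U) into its own profit: π_U = q_U(169 - 2q_U - (117 - 2q_U)/2) - 31q_U = (221/2 - q_U)q_U - 31q_U.
Maximising: ∂π_U/∂q_U = 159/2 - 2q_U = 0, giving q_U = 159/4.
Then q_Y = (117 - 2·(159/4))/4 = 75/8.

9.38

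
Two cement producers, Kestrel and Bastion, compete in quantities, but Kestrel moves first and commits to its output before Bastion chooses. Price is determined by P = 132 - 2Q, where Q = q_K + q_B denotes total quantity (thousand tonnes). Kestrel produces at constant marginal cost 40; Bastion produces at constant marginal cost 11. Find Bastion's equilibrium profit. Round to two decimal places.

The follower Bastion best-responds to any q_K: π_B = (132 - 2Q)q_B - 11q_B.
∂π_B/∂q_B = 121 - 2q_K - 4q_B = 0 gives the reaction function q_B = (121 - 2q_K)/4.
Kestrel substitutes q_B(q_K) into its own profit: π_K = q_K(132 - 2q_K - (121 - 2q_K)/2) - 40q_K = (143/2 - q_K)q_K - 40q_K.
Leader FOC: 63/2 - 2q_K = 0, so q_K = 63/4.
Then q_B = (121 - 2·(63/4))/4 = 179/8.
Price P = 132 - 2·(305/8) = 223/4.
Bastion's profit: (223/4 - 11)·(179/8) = 1001.2813.

1001.28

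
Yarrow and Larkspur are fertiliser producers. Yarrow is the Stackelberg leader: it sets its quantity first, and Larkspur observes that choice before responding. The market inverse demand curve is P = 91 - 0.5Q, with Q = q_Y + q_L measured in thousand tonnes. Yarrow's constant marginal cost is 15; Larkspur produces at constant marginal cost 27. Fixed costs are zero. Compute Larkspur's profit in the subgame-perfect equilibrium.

The follower Larkspur best-responds to any q_Y: π_L = (91 - 0.5Q)q_L - 27q_L.
Setting the follower's marginal profit to zero, 64 - (1/2)q_Y - q_L = 0, i.e. q_L = (64 - (1/2)q_Y).
The leader anticipates this reaction. Substituting into P = 91 - 0.5Q gives P = 59 - (1/4)q_Y, so π_Y = (59 - (1/4)q_Y)q_Y - 15q_Y.
The leader's first-order condition 44 - (1/2)q_Y = 0 yields q_Y = 88.
Then q_L = (64 - (1/2)·88) = 20.
Price P = 91 - (1/2)·108 = 37.
Larkspur's profit: (37 - 27)·20 = 200.

200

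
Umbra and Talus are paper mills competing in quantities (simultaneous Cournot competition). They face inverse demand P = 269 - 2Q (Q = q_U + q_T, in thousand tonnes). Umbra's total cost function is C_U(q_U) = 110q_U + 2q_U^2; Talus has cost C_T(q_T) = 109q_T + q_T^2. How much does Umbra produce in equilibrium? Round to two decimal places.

14.41

Umbra's profit: π_U = (269 - 2Q)q_U - (110q_U + 2q_U²). Setting ∂π_U/∂q_U = 0: 159 - 8q_U - 2(q_T) = 0.
Talus's profit: π_T = (269 - 2Q)q_T - (109q_T + q_T²). Setting ∂π_T/∂q_T = 0: 160 - 6q_T - 2(q_U) = 0.
Rearranging gives the reaction functions q_U = (159 - 2q_T)/8 and q_T = (160 - 2q_U)/6.
Substituting one into the other gives q_U = 317/22 and q_T = 481/22.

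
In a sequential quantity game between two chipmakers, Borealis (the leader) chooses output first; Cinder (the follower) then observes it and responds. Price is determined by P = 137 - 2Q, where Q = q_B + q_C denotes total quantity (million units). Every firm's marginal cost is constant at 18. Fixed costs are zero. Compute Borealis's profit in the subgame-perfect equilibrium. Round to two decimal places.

885.06

The follower Cinder best-responds to any q_B: π_C = (137 - 2Q)q_C - 18q_C.
Follower FOC: 119 - 2q_B - 4q_C = 0, so q_C(q_B) = (119 - 2q_B)/4.
The leader anticipates this reaction. Substituting into P = 137 - 2Q gives P = 155/2 - q_B, so π_B = (155/2 - q_B)q_B - 18q_B.
Leader FOC: 119/2 - 2q_B = 0, so q_B = 119/4.
Then q_C = (119 - 2·(119/4))/4 = 119/8.
Price P = 137 - 2·(357/8) = 191/4.
Borealis's profit: (191/4 - 18)·(119/4) = 885.0625.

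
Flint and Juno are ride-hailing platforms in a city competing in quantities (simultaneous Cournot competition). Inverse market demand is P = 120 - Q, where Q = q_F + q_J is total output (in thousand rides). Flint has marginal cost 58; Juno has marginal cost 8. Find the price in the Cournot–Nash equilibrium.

Flint's profit: π_F = (120 - Q)q_F - (58q_F). Setting ∂π_F/∂q_F = 0: 62 - 2q_F - (q_J) = 0.
Juno's first-order condition: 112 - 2q_J - (q_F) = 0.
Best responses: q_F = (62 - q_J)/2, q_J = (112 - q_F)/2.
Substituting one into the other gives q_F = 4 and q_J = 54.
Total output Q = 58, so price P = 120 - 58 = 62.

62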